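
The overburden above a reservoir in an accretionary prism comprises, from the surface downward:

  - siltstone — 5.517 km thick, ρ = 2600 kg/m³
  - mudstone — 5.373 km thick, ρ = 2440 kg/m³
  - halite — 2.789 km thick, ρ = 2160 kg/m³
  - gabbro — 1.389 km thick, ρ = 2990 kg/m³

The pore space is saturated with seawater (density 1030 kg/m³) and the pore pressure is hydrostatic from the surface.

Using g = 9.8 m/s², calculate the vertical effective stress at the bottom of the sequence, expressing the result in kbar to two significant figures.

Overburden (lithostatic) stress σ_v:
siltstone: 2600 kg/m³ × 9.8 m/s² × 5517 m = 1.406×10^8 Pa = 140.6 MPa
mudstone: 2440 kg/m³ × 9.8 m/s² × 5373 m = 1.285×10^8 Pa = 128.5 MPa
halite: 2160 kg/m³ × 9.8 m/s² × 2789 m = 5.904×10^7 Pa = 59.04 MPa
gabbro: 2990 kg/m³ × 9.8 m/s² × 1389 m = 4.070×10^7 Pa = 40.70 MPa
Total = 140.6 + 128.5 + 59.04 + 40.70 = 368.79 MPa
Pore pressure P_p = 1030 kg/m³ × 9.8 m/s² × 15068 m = 1.521×10^8 Pa = 152.1 MPa
Effective stress σ' = σ_v − P_p = 368.8 − 152.1 = 216.69 MPa = 2.1669 kbar

2.2 kbar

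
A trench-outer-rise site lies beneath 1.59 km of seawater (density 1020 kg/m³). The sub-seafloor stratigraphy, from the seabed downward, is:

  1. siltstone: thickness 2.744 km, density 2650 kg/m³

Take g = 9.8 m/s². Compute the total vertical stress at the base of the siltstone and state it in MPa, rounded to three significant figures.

87.2 MPa

seawater: 1020 kg/m³ × 9.8 m/s² × 1590 m = 1.589×10^7 Pa = 15.89 MPa
siltstone: 2650 kg/m³ × 9.8 m/s² × 2744 m = 7.126×10^7 Pa = 71.26 MPa
Total = 15.89 + 71.26 = 87.155 MPa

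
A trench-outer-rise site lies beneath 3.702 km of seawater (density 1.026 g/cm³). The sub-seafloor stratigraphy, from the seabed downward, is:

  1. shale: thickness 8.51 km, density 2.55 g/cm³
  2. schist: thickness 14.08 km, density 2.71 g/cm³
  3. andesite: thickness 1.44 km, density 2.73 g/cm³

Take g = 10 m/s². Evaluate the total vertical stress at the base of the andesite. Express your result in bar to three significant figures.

seawater: 1026 kg/m³ × 10 m/s² × 3702 m = 3.798×10^7 Pa = 379.8 bar
shale: 2550 kg/m³ × 10 m/s² × 8510 m = 2.170×10^8 Pa = 2170 bar
schist: 2710 kg/m³ × 10 m/s² × 14080 m = 3.816×10^8 Pa = 3816 bar
andesite: 2730 kg/m³ × 10 m/s² × 1440 m = 3.931×10^7 Pa = 393.1 bar
Total = 379.8 + 2170 + 3816 + 393.1 = 6758.7 bar

6760 bar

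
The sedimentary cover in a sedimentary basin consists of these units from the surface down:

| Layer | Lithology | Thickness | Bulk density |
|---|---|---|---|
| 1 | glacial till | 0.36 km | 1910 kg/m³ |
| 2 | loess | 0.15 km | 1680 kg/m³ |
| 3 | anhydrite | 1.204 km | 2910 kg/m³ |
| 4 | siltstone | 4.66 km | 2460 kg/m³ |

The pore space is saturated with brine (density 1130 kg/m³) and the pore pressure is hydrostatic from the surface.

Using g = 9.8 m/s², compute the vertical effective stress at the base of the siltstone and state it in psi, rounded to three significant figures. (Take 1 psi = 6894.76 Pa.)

12400 psi

Overburden (lithostatic) stress σ_v:
glacial till: 1910 kg/m³ × 9.8 m/s² × 360 m = 6.738×10^6 Pa = 6.738 MPa
loess: 1680 kg/m³ × 9.8 m/s² × 150 m = 2.470×10^6 Pa = 2.470 MPa
anhydrite: 2910 kg/m³ × 9.8 m/s² × 1204 m = 3.434×10^7 Pa = 34.34 MPa
siltstone: 2460 kg/m³ × 9.8 m/s² × 4660 m = 1.123×10^8 Pa = 112.3 MPa
Total = 6.738 + 2.470 + 34.34 + 112.3 = 155.89 MPa
Pore pressure P_p = 1130 kg/m³ × 9.8 m/s² × 6374 m = 7.059×10^7 Pa = 70.59 MPa
Effective stress σ' = σ_v − P_p = 155.9 − 70.59 = 85.301 MPa = 12372 psi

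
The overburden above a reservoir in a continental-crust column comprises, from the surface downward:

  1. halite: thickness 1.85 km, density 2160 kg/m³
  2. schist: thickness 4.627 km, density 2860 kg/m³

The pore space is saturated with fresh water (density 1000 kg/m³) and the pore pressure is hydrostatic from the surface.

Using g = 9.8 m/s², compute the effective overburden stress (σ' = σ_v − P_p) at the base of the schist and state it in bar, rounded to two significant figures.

1100 bar

Overburden (lithostatic) stress σ_v:
halite: 2160 kg/m³ × 9.8 m/s² × 1850 m = 3.916×10^7 Pa = 39.16 MPa
schist: 2860 kg/m³ × 9.8 m/s² × 4627 m = 1.297×10^8 Pa = 129.7 MPa
Total = 39.16 + 129.7 = 168.85 MPa
Pore pressure P_p = 1000 kg/m³ × 9.8 m/s² × 6477 m = 6.347×10^7 Pa = 63.47 MPa
Effective stress σ' = σ_v − P_p = 168.8 − 63.47 = 105.37 MPa = 1053.7 bar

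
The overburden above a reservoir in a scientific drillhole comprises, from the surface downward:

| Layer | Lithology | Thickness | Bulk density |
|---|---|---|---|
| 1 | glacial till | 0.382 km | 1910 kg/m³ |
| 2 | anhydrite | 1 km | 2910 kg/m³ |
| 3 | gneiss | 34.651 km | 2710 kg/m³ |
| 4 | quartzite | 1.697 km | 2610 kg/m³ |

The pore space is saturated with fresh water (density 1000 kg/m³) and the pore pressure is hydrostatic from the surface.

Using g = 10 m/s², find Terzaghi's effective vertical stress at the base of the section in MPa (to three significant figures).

Overburden (lithostatic) stress σ_v:
glacial till: 1910 kg/m³ × 10 m/s² × 382 m = 7.296×10^6 Pa = 7.296 MPa
anhydrite: 2910 kg/m³ × 10 m/s² × 1000 m = 2.910×10^7 Pa = 29.10 MPa
gneiss: 2710 kg/m³ × 10 m/s² × 34651 m = 9.390×10^8 Pa = 939.0 MPa
quartzite: 2610 kg/m³ × 10 m/s² × 1697 m = 4.429×10^7 Pa = 44.29 MPa
Total = 7.296 + 29.10 + 939.0 + 44.29 = 1019.7 MPa
Pore pressure P_p = 1000 kg/m³ × 10 m/s² × 37730 m = 3.773×10^8 Pa = 377.3 MPa
Effective stress σ' = σ_v − P_p = 1020 − 377.3 = 642.43 MPa

642 MPa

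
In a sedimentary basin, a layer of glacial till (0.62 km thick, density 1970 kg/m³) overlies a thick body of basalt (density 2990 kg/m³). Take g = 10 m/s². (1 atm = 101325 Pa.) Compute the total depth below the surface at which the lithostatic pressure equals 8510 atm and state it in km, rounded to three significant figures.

29.1 km

Pressure at base of upper layers: 1970×10×620 = 1.221×10^7 Pa = 120.5 atm
Remaining pressure to be supplied by basalt: 8.623×10^8 − 1.221×10^7 = 8.501×10^8 Pa
Additional depth in basalt = 8.501×10^8 Pa / (2990 kg/m³ × 10 m/s²) = 28430 m
Total depth = 620 m + 28430 m = 29050 m
= 29.050 km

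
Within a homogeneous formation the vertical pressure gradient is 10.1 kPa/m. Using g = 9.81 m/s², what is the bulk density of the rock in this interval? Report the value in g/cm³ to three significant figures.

1.03 g/cm³

ρ = (dP/dz)/g = 10.1 kPa/m / 9.81 m/s² = 10100 Pa/m / 9.81 m/s² = 1029.6 kg/m³
= 1.030 g/cm³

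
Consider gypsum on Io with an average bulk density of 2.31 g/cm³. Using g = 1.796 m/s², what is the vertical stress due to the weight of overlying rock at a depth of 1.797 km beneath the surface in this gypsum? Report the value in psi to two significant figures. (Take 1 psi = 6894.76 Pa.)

1100 psi

gypsum: 2310 kg/m³ × 1.796 m/s² × 1797 m = 7.455×10^6 Pa = 1081 psi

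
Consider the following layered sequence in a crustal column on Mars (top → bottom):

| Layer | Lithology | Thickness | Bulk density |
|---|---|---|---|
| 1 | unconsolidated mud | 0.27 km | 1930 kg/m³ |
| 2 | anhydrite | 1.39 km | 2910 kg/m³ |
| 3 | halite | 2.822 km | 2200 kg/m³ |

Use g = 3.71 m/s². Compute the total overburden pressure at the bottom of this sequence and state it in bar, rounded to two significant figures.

unconsolidated mud: 1930 kg/m³ × 3.71 m/s² × 270 m = 1.933×10^6 Pa = 19.33 bar
anhydrite: 2910 kg/m³ × 3.71 m/s² × 1390 m = 1.501×10^7 Pa = 150.1 bar
halite: 2200 kg/m³ × 3.71 m/s² × 2822 m = 2.303×10^7 Pa = 230.3 bar
Total = 19.33 + 150.1 + 230.3 = 399.73 bar

400 bar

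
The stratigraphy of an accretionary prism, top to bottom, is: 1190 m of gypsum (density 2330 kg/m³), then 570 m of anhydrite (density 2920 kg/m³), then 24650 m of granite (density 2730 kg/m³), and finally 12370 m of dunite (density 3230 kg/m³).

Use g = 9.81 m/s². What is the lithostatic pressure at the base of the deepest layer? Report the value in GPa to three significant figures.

1.10 GPa

gypsum: 2330 kg/m³ × 9.81 m/s² × 1190 m = 2.720×10^7 Pa = 0.02720 GPa
anhydrite: 2920 kg/m³ × 9.81 m/s² × 570 m = 1.633×10^7 Pa = 0.01633 GPa
granite: 2730 kg/m³ × 9.81 m/s² × 24650 m = 6.602×10^8 Pa = 0.6602 GPa
dunite: 3230 kg/m³ × 9.81 m/s² × 12370 m = 3.920×10^8 Pa = 0.3920 GPa
Total = 0.02720 + 0.01633 + 0.6602 + 0.3920 = 1.0956 GPa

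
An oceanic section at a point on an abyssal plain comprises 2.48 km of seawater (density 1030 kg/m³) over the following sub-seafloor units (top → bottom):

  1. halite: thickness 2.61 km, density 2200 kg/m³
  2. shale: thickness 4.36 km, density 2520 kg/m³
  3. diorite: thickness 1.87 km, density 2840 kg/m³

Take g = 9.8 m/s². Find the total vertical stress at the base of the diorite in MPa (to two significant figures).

seawater: 1030 kg/m³ × 9.8 m/s² × 2480 m = 2.503×10^7 Pa = 25.03 MPa
halite: 2200 kg/m³ × 9.8 m/s² × 2610 m = 5.627×10^7 Pa = 56.27 MPa
shale: 2520 kg/m³ × 9.8 m/s² × 4360 m = 1.077×10^8 Pa = 107.7 MPa
diorite: 2840 kg/m³ × 9.8 m/s² × 1870 m = 5.205×10^7 Pa = 52.05 MPa
Total = 25.03 + 56.27 + 107.7 + 52.05 = 241.03 MPa

240 MPa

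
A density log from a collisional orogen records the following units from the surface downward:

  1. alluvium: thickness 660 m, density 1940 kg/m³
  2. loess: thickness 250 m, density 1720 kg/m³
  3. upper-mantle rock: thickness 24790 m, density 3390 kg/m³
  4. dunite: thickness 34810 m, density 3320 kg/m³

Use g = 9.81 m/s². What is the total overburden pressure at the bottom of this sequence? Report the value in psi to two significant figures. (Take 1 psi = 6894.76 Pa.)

290000 psi

alluvium: 1940 kg/m³ × 9.81 m/s² × 660 m = 1.256×10^7 Pa = 1822 psi
loess: 1720 kg/m³ × 9.81 m/s² × 250 m = 4.218×10^6 Pa = 611.8 psi
upper-mantle rock: 3390 kg/m³ × 9.81 m/s² × 24790 m = 8.244×10^8 Pa = 1.196×10^5 psi
dunite: 3320 kg/m³ × 9.81 m/s² × 34810 m = 1.134×10^9 Pa = 1.644×10^5 psi
Total = 1822 + 611.8 + 1.196×10^5 + 1.644×10^5 = 2.8644×10^5 psi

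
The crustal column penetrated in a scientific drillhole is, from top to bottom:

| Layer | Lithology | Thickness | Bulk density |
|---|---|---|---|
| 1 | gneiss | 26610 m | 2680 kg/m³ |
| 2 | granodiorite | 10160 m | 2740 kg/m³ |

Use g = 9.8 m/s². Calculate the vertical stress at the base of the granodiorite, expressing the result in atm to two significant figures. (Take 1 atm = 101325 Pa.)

9600 atm

gneiss: 2680 kg/m³ × 9.8 m/s² × 26610 m = 6.989×10^8 Pa = 6897 atm
granodiorite: 2740 kg/m³ × 9.8 m/s² × 10160 m = 2.728×10^8 Pa = 2692 atm
Total = 6897 + 2692 = 9589.9 atm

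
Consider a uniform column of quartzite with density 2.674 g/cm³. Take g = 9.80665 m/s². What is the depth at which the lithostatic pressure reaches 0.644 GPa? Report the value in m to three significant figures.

h = P/(ρg) = 0.644 GPa / (2674 kg/m³ × 9.80665 m/s²) = 6.440×10^8 Pa / 26223 Pa/m = 24559 m

24600 m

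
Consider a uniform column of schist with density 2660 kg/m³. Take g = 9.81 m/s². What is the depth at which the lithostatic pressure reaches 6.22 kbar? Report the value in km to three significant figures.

23.8 km

h = P/(ρg) = 6.22 kbar / (2660 kg/m³ × 9.81 m/s²) = 6.220×10^8 Pa / 26095 Pa/m = 23836 m
= 23.836 km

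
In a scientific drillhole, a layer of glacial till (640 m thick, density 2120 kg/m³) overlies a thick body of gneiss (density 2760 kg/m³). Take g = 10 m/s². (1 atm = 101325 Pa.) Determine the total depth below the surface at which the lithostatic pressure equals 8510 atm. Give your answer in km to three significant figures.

Pressure at base of upper layers: 2120×10×640 = 1.357×10^7 Pa = 133.9 atm
Remaining pressure to be supplied by gneiss: 8.623×10^8 − 1.357×10^7 = 8.487×10^8 Pa
Additional depth in gneiss = 8.487×10^8 Pa / (2760 kg/m³ × 10 m/s²) = 30750 m
Total depth = 640 m + 30750 m = 31390 m
= 31.390 km

31.4 km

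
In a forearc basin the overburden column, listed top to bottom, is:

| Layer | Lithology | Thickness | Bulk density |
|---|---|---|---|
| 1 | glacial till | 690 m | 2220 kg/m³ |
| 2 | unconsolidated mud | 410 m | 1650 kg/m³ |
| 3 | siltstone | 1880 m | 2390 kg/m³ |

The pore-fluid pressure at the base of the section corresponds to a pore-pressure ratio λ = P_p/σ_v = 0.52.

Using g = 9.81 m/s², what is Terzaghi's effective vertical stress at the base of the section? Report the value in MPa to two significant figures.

32 MPa

Overburden (lithostatic) stress σ_v:
glacial till: 2220 kg/m³ × 9.81 m/s² × 690 m = 1.503×10^7 Pa = 15.03 MPa
unconsolidated mud: 1650 kg/m³ × 9.81 m/s² × 410 m = 6.636×10^6 Pa = 6.636 MPa
siltstone: 2390 kg/m³ × 9.81 m/s² × 1880 m = 4.408×10^7 Pa = 44.08 MPa
Total = 15.03 + 6.636 + 44.08 = 65.742 MPa
Pore pressure P_p = λ·σ_v = 0.52 × 65.74 MPa = 34.19 MPa
Effective stress σ' = σ_v − P_p = 65.74 − 34.19 = 31.556 MPa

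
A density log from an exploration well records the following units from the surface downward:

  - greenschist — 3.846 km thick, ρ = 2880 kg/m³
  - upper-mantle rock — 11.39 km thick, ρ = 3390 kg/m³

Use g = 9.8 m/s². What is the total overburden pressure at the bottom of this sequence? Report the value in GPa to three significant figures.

0.487 GPa

greenschist: 2880 kg/m³ × 9.8 m/s² × 3846 m = 1.085×10^8 Pa = 0.1085 GPa
upper-mantle rock: 3390 kg/m³ × 9.8 m/s² × 11390 m = 3.784×10^8 Pa = 0.3784 GPa
Total = 0.1085 + 0.3784 = 0.48695 GPa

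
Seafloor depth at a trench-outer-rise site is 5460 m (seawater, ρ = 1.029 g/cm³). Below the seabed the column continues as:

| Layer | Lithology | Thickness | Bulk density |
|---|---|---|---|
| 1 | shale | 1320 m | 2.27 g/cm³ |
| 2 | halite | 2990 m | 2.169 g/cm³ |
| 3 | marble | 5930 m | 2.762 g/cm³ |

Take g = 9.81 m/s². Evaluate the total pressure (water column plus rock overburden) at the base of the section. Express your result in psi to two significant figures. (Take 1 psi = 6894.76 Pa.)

seawater: 1029 kg/m³ × 9.81 m/s² × 5460 m = 5.512×10^7 Pa = 7994 psi
shale: 2270 kg/m³ × 9.81 m/s² × 1320 m = 2.939×10^7 Pa = 4263 psi
halite: 2169 kg/m³ × 9.81 m/s² × 2990 m = 6.362×10^7 Pa = 9227 psi
marble: 2762 kg/m³ × 9.81 m/s² × 5930 m = 1.607×10^8 Pa = 23304 psi
Total = 7994 + 4263 + 9227 + 23304 = 44789 psi

45000 psi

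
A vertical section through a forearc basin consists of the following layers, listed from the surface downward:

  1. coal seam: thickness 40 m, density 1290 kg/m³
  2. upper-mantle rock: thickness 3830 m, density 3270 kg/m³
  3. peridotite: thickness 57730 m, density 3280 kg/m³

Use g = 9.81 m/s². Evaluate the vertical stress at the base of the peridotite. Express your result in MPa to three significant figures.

1980 MPa

coal seam: 1290 kg/m³ × 9.81 m/s² × 40 m = 5.062×10^5 Pa = 0.5062 MPa
upper-mantle rock: 3270 kg/m³ × 9.81 m/s² × 3830 m = 1.229×10^8 Pa = 122.9 MPa
peridotite: 3280 kg/m³ × 9.81 m/s² × 57730 m = 1.858×10^9 Pa = 1858 MPa
Total = 0.5062 + 122.9 + 1858 = 1980.9 MPa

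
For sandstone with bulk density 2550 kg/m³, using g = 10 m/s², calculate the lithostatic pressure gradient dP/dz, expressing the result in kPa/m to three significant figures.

25.5 kPa/m

dP/dz = ρg = 2550 kg/m³ × 10 m/s² = 25500 Pa/m
= 25500 Pa/m × (1 kPa/m / 1000.0 Pa/m) = 25.500 kPa/m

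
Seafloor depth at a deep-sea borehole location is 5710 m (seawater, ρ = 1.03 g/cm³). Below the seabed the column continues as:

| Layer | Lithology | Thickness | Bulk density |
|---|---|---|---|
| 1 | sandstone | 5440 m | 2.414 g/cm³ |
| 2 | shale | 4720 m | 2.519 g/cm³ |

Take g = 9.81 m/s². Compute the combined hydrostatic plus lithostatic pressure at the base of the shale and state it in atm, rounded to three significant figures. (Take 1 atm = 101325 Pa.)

2990 atm

seawater: 1030 kg/m³ × 9.81 m/s² × 5710 m = 5.770×10^7 Pa = 569.4 atm
sandstone: 2414 kg/m³ × 9.81 m/s² × 5440 m = 1.288×10^8 Pa = 1271 atm
shale: 2519 kg/m³ × 9.81 m/s² × 4720 m = 1.166×10^8 Pa = 1151 atm
Total = 569.4 + 1271 + 1151 = 2992.0 atm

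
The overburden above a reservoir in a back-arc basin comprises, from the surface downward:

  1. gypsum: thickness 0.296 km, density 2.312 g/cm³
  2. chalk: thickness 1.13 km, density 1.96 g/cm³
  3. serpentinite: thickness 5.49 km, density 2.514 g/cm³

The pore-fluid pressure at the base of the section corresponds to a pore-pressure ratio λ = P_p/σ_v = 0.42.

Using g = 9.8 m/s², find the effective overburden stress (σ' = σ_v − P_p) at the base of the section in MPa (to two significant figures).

Overburden (lithostatic) stress σ_v:
gypsum: 2312 kg/m³ × 9.8 m/s² × 296 m = 6.707×10^6 Pa = 6.707 MPa
chalk: 1960 kg/m³ × 9.8 m/s² × 1130 m = 2.171×10^7 Pa = 21.71 MPa
serpentinite: 2514 kg/m³ × 9.8 m/s² × 5490 m = 1.353×10^8 Pa = 135.3 MPa
Total = 6.707 + 21.71 + 135.3 = 163.67 MPa
Pore pressure P_p = λ·σ_v = 0.42 × 163.7 MPa = 68.74 MPa
Effective stress σ' = σ_v − P_p = 163.7 − 68.74 = 94.929 MPa

95 MPa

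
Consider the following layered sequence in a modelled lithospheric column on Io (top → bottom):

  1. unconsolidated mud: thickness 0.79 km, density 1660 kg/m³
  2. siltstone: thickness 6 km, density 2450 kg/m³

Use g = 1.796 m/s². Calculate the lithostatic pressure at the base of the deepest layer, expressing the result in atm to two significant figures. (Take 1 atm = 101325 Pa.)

unconsolidated mud: 1660 kg/m³ × 1.796 m/s² × 790 m = 2.355×10^6 Pa = 23.24 atm
siltstone: 2450 kg/m³ × 1.796 m/s² × 6000 m = 2.640×10^7 Pa = 260.6 atm
Total = 23.24 + 260.6 = 283.80 atm

280 atm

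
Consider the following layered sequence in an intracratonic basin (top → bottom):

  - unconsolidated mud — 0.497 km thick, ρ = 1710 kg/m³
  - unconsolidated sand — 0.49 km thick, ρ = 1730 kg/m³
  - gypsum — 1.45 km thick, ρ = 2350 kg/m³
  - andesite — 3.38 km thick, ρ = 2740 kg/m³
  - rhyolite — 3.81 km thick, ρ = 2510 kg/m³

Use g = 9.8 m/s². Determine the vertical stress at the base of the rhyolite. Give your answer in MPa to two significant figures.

unconsolidated mud: 1710 kg/m³ × 9.8 m/s² × 497 m = 8.329×10^6 Pa = 8.329 MPa
unconsolidated sand: 1730 kg/m³ × 9.8 m/s² × 490 m = 8.307×10^6 Pa = 8.307 MPa
gypsum: 2350 kg/m³ × 9.8 m/s² × 1450 m = 3.339×10^7 Pa = 33.39 MPa
andesite: 2740 kg/m³ × 9.8 m/s² × 3380 m = 9.076×10^7 Pa = 90.76 MPa
rhyolite: 2510 kg/m³ × 9.8 m/s² × 3810 m = 9.372×10^7 Pa = 93.72 MPa
Total = 8.329 + 8.307 + 33.39 + 90.76 + 93.72 = 234.51 MPa

230 MPa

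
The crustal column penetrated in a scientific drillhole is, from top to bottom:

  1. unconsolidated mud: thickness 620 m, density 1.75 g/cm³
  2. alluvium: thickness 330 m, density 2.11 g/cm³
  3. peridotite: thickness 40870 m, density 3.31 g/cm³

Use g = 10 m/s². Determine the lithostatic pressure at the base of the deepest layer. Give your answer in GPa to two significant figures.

1.4 GPa

unconsolidated mud: 1750 kg/m³ × 10 m/s² × 620 m = 1.085×10^7 Pa = 0.01085 GPa
alluvium: 2110 kg/m³ × 10 m/s² × 330 m = 6.963×10^6 Pa = 6.963×10^-3 GPa
peridotite: 3310 kg/m³ × 10 m/s² × 40870 m = 1.353×10^9 Pa = 1.353 GPa
Total = 0.01085 + 6.963×10^-3 + 1.353 = 1.3706 GPa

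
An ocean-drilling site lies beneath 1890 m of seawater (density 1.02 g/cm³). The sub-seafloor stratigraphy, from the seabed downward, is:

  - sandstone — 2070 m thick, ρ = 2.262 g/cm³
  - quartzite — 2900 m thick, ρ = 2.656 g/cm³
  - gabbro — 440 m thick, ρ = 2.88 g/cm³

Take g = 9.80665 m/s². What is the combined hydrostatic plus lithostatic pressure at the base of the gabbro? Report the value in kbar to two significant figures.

1.5 kbar

seawater: 1020 kg/m³ × 9.80665 m/s² × 1890 m = 1.891×10^7 Pa = 0.1891 kbar
sandstone: 2262 kg/m³ × 9.80665 m/s² × 2070 m = 4.592×10^7 Pa = 0.4592 kbar
quartzite: 2656 kg/m³ × 9.80665 m/s² × 2900 m = 7.553×10^7 Pa = 0.7553 kbar
gabbro: 2880 kg/m³ × 9.80665 m/s² × 440 m = 1.243×10^7 Pa = 0.1243 kbar
Total = 0.1891 + 0.4592 + 0.7553 + 0.1243 = 1.5279 kbar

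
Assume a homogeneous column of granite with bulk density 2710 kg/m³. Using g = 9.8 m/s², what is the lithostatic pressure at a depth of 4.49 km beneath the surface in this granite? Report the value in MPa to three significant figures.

119 MPa

granite: 2710 kg/m³ × 9.8 m/s² × 4490 m = 1.192×10^8 Pa = 119.2 MPa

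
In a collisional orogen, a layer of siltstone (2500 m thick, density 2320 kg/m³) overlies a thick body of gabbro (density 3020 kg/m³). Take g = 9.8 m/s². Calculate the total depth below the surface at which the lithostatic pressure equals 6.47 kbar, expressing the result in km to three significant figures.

22.4 km

Pressure at base of upper layers: 2320×9.8×2500 = 5.684×10^7 Pa = 0.5684 kbar
Remaining pressure to be supplied by gabbro: 6.470×10^8 − 5.684×10^7 = 5.902×10^8 Pa
Additional depth in gabbro = 5.902×10^8 Pa / (3020 kg/m³ × 9.8 m/s²) = 19941 m
Total depth = 2500 m + 19941 m = 22441 m
= 22.441 km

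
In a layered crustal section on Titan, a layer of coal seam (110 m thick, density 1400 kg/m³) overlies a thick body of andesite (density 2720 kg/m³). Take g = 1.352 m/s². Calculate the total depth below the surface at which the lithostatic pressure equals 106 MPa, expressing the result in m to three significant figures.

Pressure at base of upper layers: 1400×1.352×110 = 2.082×10^5 Pa = 0.2082 MPa
Remaining pressure to be supplied by andesite: 1.060×10^8 − 2.082×10^5 = 1.058×10^8 Pa
Additional depth in andesite = 1.058×10^8 Pa / (2720 kg/m³ × 1.352 m/s²) = 28768 m
Total depth = 110 m + 28768 m = 28878 m

28900 m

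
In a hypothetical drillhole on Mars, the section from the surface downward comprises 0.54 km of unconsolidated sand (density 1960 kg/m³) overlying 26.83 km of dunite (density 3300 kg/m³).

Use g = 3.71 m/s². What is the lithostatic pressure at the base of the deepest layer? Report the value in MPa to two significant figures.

330 MPa

unconsolidated sand: 1960 kg/m³ × 3.71 m/s² × 540 m = 3.927×10^6 Pa = 3.927 MPa
dunite: 3300 kg/m³ × 3.71 m/s² × 26830 m = 3.285×10^8 Pa = 328.5 MPa
Total = 3.927 + 328.5 = 332.41 MPa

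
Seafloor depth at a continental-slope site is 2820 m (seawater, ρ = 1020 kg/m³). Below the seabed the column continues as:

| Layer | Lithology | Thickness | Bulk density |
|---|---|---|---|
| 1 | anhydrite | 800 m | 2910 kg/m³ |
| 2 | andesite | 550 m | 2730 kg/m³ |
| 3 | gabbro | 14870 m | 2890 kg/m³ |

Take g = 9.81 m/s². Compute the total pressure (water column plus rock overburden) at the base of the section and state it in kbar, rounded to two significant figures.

4.9 kbar

seawater: 1020 kg/m³ × 9.81 m/s² × 2820 m = 2.822×10^7 Pa = 0.2822 kbar
anhydrite: 2910 kg/m³ × 9.81 m/s² × 800 m = 2.284×10^7 Pa = 0.2284 kbar
andesite: 2730 kg/m³ × 9.81 m/s² × 550 m = 1.473×10^7 Pa = 0.1473 kbar
gabbro: 2890 kg/m³ × 9.81 m/s² × 14870 m = 4.216×10^8 Pa = 4.216 kbar
Total = 0.2822 + 0.2284 + 0.1473 + 4.216 = 4.8736 kbar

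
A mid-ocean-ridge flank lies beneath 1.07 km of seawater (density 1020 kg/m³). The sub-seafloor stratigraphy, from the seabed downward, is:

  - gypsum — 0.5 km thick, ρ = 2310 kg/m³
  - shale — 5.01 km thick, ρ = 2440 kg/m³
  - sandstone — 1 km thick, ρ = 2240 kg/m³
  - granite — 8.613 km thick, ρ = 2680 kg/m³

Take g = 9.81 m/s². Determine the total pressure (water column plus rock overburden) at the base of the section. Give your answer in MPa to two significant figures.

390 MPa

seawater: 1020 kg/m³ × 9.81 m/s² × 1070 m = 1.071×10^7 Pa = 10.71 MPa
gypsum: 2310 kg/m³ × 9.81 m/s² × 500 m = 1.133×10^7 Pa = 11.33 MPa
shale: 2440 kg/m³ × 9.81 m/s² × 5010 m = 1.199×10^8 Pa = 119.9 MPa
sandstone: 2240 kg/m³ × 9.81 m/s² × 1000 m = 2.197×10^7 Pa = 21.97 MPa
granite: 2680 kg/m³ × 9.81 m/s² × 8613 m = 2.264×10^8 Pa = 226.4 MPa
Total = 10.71 + 11.33 + 119.9 + 21.97 + 226.4 = 390.38 MPa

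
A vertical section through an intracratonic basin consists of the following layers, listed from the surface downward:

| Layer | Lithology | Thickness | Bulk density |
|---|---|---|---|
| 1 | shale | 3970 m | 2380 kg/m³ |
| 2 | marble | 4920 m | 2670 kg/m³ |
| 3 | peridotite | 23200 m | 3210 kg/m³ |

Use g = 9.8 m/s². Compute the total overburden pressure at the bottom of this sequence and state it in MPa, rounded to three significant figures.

shale: 2380 kg/m³ × 9.8 m/s² × 3970 m = 9.260×10^7 Pa = 92.60 MPa
marble: 2670 kg/m³ × 9.8 m/s² × 4920 m = 1.287×10^8 Pa = 128.7 MPa
peridotite: 3210 kg/m³ × 9.8 m/s² × 23200 m = 7.298×10^8 Pa = 729.8 MPa
Total = 92.60 + 128.7 + 729.8 = 951.16 MPa

951 MPa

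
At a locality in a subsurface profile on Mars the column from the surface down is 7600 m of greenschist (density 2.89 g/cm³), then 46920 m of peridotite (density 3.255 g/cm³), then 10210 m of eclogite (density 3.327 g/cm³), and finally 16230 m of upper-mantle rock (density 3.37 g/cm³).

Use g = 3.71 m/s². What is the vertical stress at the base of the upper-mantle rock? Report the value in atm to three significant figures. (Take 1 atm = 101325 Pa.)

9640 atm

greenschist: 2890 kg/m³ × 3.71 m/s² × 7600 m = 8.149×10^7 Pa = 804.2 atm
peridotite: 3255 kg/m³ × 3.71 m/s² × 46920 m = 5.666×10^8 Pa = 5592 atm
eclogite: 3327 kg/m³ × 3.71 m/s² × 10210 m = 1.260×10^8 Pa = 1244 atm
upper-mantle rock: 3370 kg/m³ × 3.71 m/s² × 16230 m = 2.029×10^8 Pa = 2003 atm
Total = 804.2 + 5592 + 1244 + 2003 = 9642.6 atm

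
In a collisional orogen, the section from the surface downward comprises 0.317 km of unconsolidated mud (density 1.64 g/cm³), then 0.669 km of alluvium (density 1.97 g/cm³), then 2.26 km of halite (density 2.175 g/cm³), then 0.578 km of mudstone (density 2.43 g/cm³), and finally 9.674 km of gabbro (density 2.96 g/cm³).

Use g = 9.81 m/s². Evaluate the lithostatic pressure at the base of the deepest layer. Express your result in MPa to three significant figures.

361 MPa

unconsolidated mud: 1640 kg/m³ × 9.81 m/s² × 317 m = 5.100×10^6 Pa = 5.100 MPa
alluvium: 1970 kg/m³ × 9.81 m/s² × 669 m = 1.293×10^7 Pa = 12.93 MPa
halite: 2175 kg/m³ × 9.81 m/s² × 2260 m = 4.822×10^7 Pa = 48.22 MPa
mudstone: 2430 kg/m³ × 9.81 m/s² × 578 m = 1.378×10^7 Pa = 13.78 MPa
gabbro: 2960 kg/m³ × 9.81 m/s² × 9674 m = 2.809×10^8 Pa = 280.9 MPa
Total = 5.100 + 12.93 + 48.22 + 13.78 + 280.9 = 360.94 MPa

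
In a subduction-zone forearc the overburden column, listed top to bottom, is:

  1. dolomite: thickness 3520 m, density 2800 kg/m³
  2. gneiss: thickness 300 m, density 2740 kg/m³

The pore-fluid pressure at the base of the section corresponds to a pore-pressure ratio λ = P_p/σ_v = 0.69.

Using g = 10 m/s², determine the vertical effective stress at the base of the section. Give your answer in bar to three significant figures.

Overburden (lithostatic) stress σ_v:
dolomite: 2800 kg/m³ × 10 m/s² × 3520 m = 9.856×10^7 Pa = 98.56 MPa
gneiss: 2740 kg/m³ × 10 m/s² × 300 m = 8.220×10^6 Pa = 8.220 MPa
Total = 98.56 + 8.220 = 106.78 MPa
Pore pressure P_p = λ·σ_v = 0.69 × 106.8 MPa = 73.68 MPa
Effective stress σ' = σ_v − P_p = 106.8 − 73.68 = 33.102 MPa = 331.02 bar

331 bar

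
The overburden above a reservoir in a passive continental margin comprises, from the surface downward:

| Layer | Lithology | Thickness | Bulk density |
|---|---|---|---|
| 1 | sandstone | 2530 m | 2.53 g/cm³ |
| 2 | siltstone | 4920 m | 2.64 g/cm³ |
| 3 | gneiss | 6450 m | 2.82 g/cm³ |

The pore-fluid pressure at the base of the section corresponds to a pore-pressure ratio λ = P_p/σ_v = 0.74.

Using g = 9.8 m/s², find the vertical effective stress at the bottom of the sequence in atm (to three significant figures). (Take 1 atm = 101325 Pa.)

945 atm

Overburden (lithostatic) stress σ_v:
sandstone: 2530 kg/m³ × 9.8 m/s² × 2530 m = 6.273×10^7 Pa = 62.73 MPa
siltstone: 2640 kg/m³ × 9.8 m/s² × 4920 m = 1.273×10^8 Pa = 127.3 MPa
gneiss: 2820 kg/m³ × 9.8 m/s² × 6450 m = 1.783×10^8 Pa = 178.3 MPa
Total = 62.73 + 127.3 + 178.3 = 368.27 MPa
Pore pressure P_p = λ·σ_v = 0.74 × 368.3 MPa = 272.5 MPa
Effective stress σ' = σ_v − P_p = 368.3 − 272.5 = 95.751 MPa = 944.98 atm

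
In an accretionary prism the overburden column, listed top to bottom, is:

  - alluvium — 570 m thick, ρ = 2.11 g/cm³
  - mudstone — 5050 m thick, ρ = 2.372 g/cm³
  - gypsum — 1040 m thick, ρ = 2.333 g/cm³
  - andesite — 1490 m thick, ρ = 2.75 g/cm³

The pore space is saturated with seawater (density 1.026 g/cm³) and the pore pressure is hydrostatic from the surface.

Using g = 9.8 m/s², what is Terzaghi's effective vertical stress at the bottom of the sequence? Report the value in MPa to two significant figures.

Overburden (lithostatic) stress σ_v:
alluvium: 2110 kg/m³ × 9.8 m/s² × 570 m = 1.179×10^7 Pa = 11.79 MPa
mudstone: 2372 kg/m³ × 9.8 m/s² × 5050 m = 1.174×10^8 Pa = 117.4 MPa
gypsum: 2333 kg/m³ × 9.8 m/s² × 1040 m = 2.378×10^7 Pa = 23.78 MPa
andesite: 2750 kg/m³ × 9.8 m/s² × 1490 m = 4.016×10^7 Pa = 40.16 MPa
Total = 11.79 + 117.4 + 23.78 + 40.16 = 193.11 MPa
Pore pressure P_p = 1026 kg/m³ × 9.8 m/s² × 8150 m = 8.195×10^7 Pa = 81.95 MPa
Effective stress σ' = σ_v − P_p = 193.1 − 81.95 = 111.16 MPa

110 MPa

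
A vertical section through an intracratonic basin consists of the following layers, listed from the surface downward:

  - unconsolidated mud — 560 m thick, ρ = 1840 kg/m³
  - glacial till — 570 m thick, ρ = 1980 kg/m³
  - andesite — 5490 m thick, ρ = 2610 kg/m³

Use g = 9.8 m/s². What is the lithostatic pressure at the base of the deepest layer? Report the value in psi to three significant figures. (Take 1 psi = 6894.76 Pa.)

23400 psi

unconsolidated mud: 1840 kg/m³ × 9.8 m/s² × 560 m = 1.010×10^7 Pa = 1465 psi
glacial till: 1980 kg/m³ × 9.8 m/s² × 570 m = 1.106×10^7 Pa = 1604 psi
andesite: 2610 kg/m³ × 9.8 m/s² × 5490 m = 1.404×10^8 Pa = 20367 psi
Total = 1465 + 1604 + 20367 = 23435 psi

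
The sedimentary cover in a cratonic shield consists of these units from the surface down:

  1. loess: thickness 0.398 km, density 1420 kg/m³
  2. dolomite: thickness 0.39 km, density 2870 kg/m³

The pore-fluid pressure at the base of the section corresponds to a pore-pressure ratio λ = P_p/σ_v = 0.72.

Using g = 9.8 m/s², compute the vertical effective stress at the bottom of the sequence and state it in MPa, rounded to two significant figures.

4.6 MPa

Overburden (lithostatic) stress σ_v:
loess: 1420 kg/m³ × 9.8 m/s² × 398 m = 5.539×10^6 Pa = 5.539 MPa
dolomite: 2870 kg/m³ × 9.8 m/s² × 390 m = 1.097×10^7 Pa = 10.97 MPa
Total = 5.539 + 10.97 = 16.508 MPa
Pore pressure P_p = λ·σ_v = 0.72 × 16.51 MPa = 11.89 MPa
Effective stress σ' = σ_v − P_p = 16.51 − 11.89 = 4.6222 MPa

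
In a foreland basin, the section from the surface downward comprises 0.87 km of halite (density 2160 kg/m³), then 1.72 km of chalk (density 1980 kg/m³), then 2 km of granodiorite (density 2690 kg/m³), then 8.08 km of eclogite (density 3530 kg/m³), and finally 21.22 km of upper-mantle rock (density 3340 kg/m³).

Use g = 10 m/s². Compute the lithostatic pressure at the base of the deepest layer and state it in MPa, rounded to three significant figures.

halite: 2160 kg/m³ × 10 m/s² × 870 m = 1.879×10^7 Pa = 18.79 MPa
chalk: 1980 kg/m³ × 10 m/s² × 1720 m = 3.406×10^7 Pa = 34.06 MPa
granodiorite: 2690 kg/m³ × 10 m/s² × 2000 m = 5.380×10^7 Pa = 53.80 MPa
eclogite: 3530 kg/m³ × 10 m/s² × 8080 m = 2.852×10^8 Pa = 285.2 MPa
upper-mantle rock: 3340 kg/m³ × 10 m/s² × 21220 m = 7.087×10^8 Pa = 708.7 MPa
Total = 18.79 + 34.06 + 53.80 + 285.2 + 708.7 = 1100.6 MPa

1100 MPa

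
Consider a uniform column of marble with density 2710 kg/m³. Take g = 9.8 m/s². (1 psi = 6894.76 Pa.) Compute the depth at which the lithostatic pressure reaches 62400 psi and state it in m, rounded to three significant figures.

h = P/(ρg) = 62400 psi / (2710 kg/m³ × 9.8 m/s²) = 4.302×10^8 Pa / 26558 Pa/m = 16200 m

16200 m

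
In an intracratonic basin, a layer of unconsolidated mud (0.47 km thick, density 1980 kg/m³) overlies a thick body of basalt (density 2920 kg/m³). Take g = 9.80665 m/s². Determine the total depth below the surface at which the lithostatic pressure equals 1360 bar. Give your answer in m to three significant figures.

Pressure at base of upper layers: 1980×9.80665×470 = 9.126×10^6 Pa = 91.26 bar
Remaining pressure to be supplied by basalt: 1.360×10^8 − 9.126×10^6 = 1.269×10^8 Pa
Additional depth in basalt = 1.269×10^8 Pa / (2920 kg/m³ × 9.80665 m/s²) = 4430.7 m
Total depth = 470 m + 4430.7 m = 4900.7 m

4900 m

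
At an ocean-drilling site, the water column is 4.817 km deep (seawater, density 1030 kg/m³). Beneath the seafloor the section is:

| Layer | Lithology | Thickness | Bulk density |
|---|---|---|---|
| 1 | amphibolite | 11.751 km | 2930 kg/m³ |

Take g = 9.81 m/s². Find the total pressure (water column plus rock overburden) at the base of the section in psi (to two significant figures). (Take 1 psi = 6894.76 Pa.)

56000 psi

seawater: 1030 kg/m³ × 9.81 m/s² × 4817 m = 4.867×10^7 Pa = 7059 psi
amphibolite: 2930 kg/m³ × 9.81 m/s² × 11751 m = 3.378×10^8 Pa = 48988 psi
Total = 7059 + 48988 = 56048 psi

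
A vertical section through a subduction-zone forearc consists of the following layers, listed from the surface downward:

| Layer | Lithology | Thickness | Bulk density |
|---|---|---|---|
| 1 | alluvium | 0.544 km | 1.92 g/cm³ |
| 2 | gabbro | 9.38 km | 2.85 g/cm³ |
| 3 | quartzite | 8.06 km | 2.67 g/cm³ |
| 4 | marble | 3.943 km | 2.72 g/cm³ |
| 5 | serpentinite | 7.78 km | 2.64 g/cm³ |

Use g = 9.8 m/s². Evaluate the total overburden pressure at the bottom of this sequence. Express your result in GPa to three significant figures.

alluvium: 1920 kg/m³ × 9.8 m/s² × 544 m = 1.024×10^7 Pa = 0.01024 GPa
gabbro: 2850 kg/m³ × 9.8 m/s² × 9380 m = 2.620×10^8 Pa = 0.2620 GPa
quartzite: 2670 kg/m³ × 9.8 m/s² × 8060 m = 2.109×10^8 Pa = 0.2109 GPa
marble: 2720 kg/m³ × 9.8 m/s² × 3943 m = 1.051×10^8 Pa = 0.1051 GPa
serpentinite: 2640 kg/m³ × 9.8 m/s² × 7780 m = 2.013×10^8 Pa = 0.2013 GPa
Total = 0.01024 + 0.2620 + 0.2109 + 0.1051 + 0.2013 = 0.78951 GPa

0.790 GPa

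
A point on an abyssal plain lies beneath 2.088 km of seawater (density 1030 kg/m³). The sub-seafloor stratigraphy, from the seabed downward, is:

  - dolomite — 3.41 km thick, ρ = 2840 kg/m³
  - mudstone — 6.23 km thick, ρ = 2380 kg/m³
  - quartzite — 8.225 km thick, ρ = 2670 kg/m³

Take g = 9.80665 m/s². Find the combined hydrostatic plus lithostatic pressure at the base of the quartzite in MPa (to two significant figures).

480 MPa

seawater: 1030 kg/m³ × 9.80665 m/s² × 2088 m = 2.109×10^7 Pa = 21.09 MPa
dolomite: 2840 kg/m³ × 9.80665 m/s² × 3410 m = 9.497×10^7 Pa = 94.97 MPa
mudstone: 2380 kg/m³ × 9.80665 m/s² × 6230 m = 1.454×10^8 Pa = 145.4 MPa
quartzite: 2670 kg/m³ × 9.80665 m/s² × 8225 m = 2.154×10^8 Pa = 215.4 MPa
Total = 21.09 + 94.97 + 145.4 + 215.4 = 476.83 MPa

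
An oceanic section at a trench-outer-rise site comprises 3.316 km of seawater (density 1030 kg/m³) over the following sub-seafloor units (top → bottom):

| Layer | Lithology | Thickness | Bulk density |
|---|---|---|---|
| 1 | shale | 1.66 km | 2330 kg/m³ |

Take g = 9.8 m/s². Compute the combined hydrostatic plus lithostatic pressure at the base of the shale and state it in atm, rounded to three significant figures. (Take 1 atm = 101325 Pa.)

seawater: 1030 kg/m³ × 9.8 m/s² × 3316 m = 3.347×10^7 Pa = 330.3 atm
shale: 2330 kg/m³ × 9.8 m/s² × 1660 m = 3.790×10^7 Pa = 374.1 atm
Total = 330.3 + 374.1 = 704.43 atm

704 atm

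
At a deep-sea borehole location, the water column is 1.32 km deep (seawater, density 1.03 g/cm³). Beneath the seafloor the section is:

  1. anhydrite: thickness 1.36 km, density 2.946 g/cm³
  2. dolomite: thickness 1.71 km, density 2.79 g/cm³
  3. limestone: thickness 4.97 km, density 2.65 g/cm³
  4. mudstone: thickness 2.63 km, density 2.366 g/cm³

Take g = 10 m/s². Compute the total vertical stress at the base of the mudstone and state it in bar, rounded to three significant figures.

2950 bar

seawater: 1030 kg/m³ × 10 m/s² × 1320 m = 1.360×10^7 Pa = 136.0 bar
anhydrite: 2946 kg/m³ × 10 m/s² × 1360 m = 4.007×10^7 Pa = 400.7 bar
dolomite: 2790 kg/m³ × 10 m/s² × 1710 m = 4.771×10^7 Pa = 477.1 bar
limestone: 2650 kg/m³ × 10 m/s² × 4970 m = 1.317×10^8 Pa = 1317 bar
mudstone: 2366 kg/m³ × 10 m/s² × 2630 m = 6.223×10^7 Pa = 622.3 bar
Total = 136.0 + 400.7 + 477.1 + 1317 + 622.3 = 2953.0 bar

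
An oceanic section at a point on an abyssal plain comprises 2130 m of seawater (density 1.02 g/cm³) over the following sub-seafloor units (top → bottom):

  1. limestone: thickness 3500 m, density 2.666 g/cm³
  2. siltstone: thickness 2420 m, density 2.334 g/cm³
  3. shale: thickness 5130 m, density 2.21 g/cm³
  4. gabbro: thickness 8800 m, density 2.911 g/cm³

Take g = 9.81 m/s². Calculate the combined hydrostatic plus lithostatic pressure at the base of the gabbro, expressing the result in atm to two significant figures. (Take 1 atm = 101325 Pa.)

5200 atm

seawater: 1020 kg/m³ × 9.81 m/s² × 2130 m = 2.131×10^7 Pa = 210.3 atm
limestone: 2666 kg/m³ × 9.81 m/s² × 3500 m = 9.154×10^7 Pa = 903.4 atm
siltstone: 2334 kg/m³ × 9.81 m/s² × 2420 m = 5.541×10^7 Pa = 546.9 atm
shale: 2210 kg/m³ × 9.81 m/s² × 5130 m = 1.112×10^8 Pa = 1098 atm
gabbro: 2911 kg/m³ × 9.81 m/s² × 8800 m = 2.513×10^8 Pa = 2480 atm
Total = 210.3 + 903.4 + 546.9 + 1098 + 2480 = 5238.4 atm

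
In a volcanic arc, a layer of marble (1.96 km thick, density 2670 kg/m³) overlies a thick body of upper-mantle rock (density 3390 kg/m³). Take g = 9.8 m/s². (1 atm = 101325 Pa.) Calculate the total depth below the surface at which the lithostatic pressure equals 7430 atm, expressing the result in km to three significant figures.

23.1 km

Pressure at base of upper layers: 2670×9.8×1960 = 5.129×10^7 Pa = 506.1 atm
Remaining pressure to be supplied by upper-mantle rock: 7.528×10^8 − 5.129×10^7 = 7.016×10^8 Pa
Additional depth in upper-mantle rock = 7.016×10^8 Pa / (3390 kg/m³ × 9.8 m/s²) = 21117 m
Total depth = 1960 m + 21117 m = 23077 m
= 23.077 km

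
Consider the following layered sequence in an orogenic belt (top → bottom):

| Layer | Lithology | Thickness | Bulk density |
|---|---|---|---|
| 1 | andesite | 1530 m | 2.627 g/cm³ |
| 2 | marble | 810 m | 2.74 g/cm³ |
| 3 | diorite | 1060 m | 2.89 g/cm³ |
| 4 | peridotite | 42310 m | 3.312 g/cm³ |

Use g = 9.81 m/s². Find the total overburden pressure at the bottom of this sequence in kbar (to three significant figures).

andesite: 2627 kg/m³ × 9.81 m/s² × 1530 m = 3.943×10^7 Pa = 0.3943 kbar
marble: 2740 kg/m³ × 9.81 m/s² × 810 m = 2.177×10^7 Pa = 0.2177 kbar
diorite: 2890 kg/m³ × 9.81 m/s² × 1060 m = 3.005×10^7 Pa = 0.3005 kbar
peridotite: 3312 kg/m³ × 9.81 m/s² × 42310 m = 1.375×10^9 Pa = 13.75 kbar
Total = 0.3943 + 0.2177 + 0.3005 + 13.75 = 14.659 kbar

14.7 kbar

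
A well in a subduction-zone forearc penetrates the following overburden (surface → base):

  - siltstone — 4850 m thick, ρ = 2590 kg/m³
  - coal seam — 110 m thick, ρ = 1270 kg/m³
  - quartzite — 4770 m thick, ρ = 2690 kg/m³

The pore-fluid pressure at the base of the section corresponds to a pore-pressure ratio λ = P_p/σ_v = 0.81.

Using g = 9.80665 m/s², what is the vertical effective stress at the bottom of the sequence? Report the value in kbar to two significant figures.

Overburden (lithostatic) stress σ_v:
siltstone: 2590 kg/m³ × 9.80665 m/s² × 4850 m = 1.232×10^8 Pa = 123.2 MPa
coal seam: 1270 kg/m³ × 9.80665 m/s² × 110 m = 1.370×10^6 Pa = 1.370 MPa
quartzite: 2690 kg/m³ × 9.80665 m/s² × 4770 m = 1.258×10^8 Pa = 125.8 MPa
Total = 123.2 + 1.370 + 125.8 = 250.39 MPa
Pore pressure P_p = λ·σ_v = 0.81 × 250.4 MPa = 202.8 MPa
Effective stress σ' = σ_v − P_p = 250.4 − 202.8 = 47.574 MPa = 0.47574 kbar

0.48 kbar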